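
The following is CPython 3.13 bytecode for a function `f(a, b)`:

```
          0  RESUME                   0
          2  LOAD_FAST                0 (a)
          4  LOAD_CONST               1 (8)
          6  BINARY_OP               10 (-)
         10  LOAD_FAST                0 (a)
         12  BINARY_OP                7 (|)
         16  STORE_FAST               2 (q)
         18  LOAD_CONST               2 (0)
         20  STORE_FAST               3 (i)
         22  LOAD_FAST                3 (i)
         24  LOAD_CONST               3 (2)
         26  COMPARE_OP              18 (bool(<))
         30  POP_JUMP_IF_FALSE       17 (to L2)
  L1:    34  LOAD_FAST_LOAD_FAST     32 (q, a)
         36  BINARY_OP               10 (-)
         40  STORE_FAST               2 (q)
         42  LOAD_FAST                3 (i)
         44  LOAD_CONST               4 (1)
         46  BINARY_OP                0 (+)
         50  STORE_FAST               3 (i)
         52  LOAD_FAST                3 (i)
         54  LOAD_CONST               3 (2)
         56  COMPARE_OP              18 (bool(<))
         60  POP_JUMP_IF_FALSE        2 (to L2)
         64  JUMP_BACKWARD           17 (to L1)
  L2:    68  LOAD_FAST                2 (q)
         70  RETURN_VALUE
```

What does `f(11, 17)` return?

-11

LOAD_FAST a → push 11. Stack: [11]
LOAD_CONST → push 8. Stack: [11, 8]
BINARY_OP - → 11 - 8 = 3. Stack: [3]
LOAD_FAST a → push 11. Stack: [3, 11]
BINARY_OP | → 3 | 11 = 11. Stack: [11]
STORE_FAST q → q=11. Stack: []
LOAD_CONST → push 0. Stack: [0]
STORE_FAST i → i=0. Stack: []
LOAD_FAST i → push 0. Stack: [0]
LOAD_CONST → push 2. Stack: [0, 2]
COMPARE_OP bool(<) → 0 vs 2 = True. Stack: [True]
POP_JUMP_IF_FALSE → pop True; no jump. Stack: []
LOAD_FAST_LOAD_FAST q,a → push 11,11. Stack: [11, 11]
BINARY_OP - → 11 - 11 = 0. Stack: [0]
STORE_FAST q → q=0. Stack: []
LOAD_FAST i → push 0. Stack: [0]
LOAD_CONST → push 1. Stack: [0, 1]
BINARY_OP + → 0 + 1 = 1. Stack: [1]
STORE_FAST i → i=1. Stack: []
LOAD_FAST i → push 1. Stack: [1]
LOAD_CONST → push 2. Stack: [1, 2]
COMPARE_OP bool(<) → 1 vs 2 = True. Stack: [True]
POP_JUMP_IF_FALSE → pop True; no jump. Stack: []
LOAD_FAST_LOAD_FAST q,a → push 0,11. Stack: [0, 11]
BINARY_OP - → 0 - 11 = -11. Stack: [-11]
STORE_FAST q → q=-11. Stack: []
LOAD_FAST i → push 1. Stack: [1]
LOAD_CONST → push 1. Stack: [1, 1]
BINARY_OP + → 1 + 1 = 2. Stack: [2]
STORE_FAST i → i=2. Stack: []
LOAD_FAST i → push 2. Stack: [2]
LOAD_CONST → push 2. Stack: [2, 2]
COMPARE_OP bool(<) → 2 vs 2 = False. Stack: [False]
POP_JUMP_IF_FALSE → pop False; jump. Stack: []
LOAD_FAST q → push -11. Stack: [-11]
RETURN_VALUE → return -11.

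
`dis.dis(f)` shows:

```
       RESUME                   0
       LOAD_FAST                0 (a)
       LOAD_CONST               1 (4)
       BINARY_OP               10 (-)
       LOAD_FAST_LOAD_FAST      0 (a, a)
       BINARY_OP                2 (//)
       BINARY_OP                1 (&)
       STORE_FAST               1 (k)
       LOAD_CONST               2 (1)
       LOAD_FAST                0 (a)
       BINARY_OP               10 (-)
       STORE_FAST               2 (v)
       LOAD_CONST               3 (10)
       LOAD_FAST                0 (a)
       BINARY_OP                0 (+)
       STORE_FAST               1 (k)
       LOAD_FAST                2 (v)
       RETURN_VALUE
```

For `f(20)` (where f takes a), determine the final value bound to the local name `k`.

LOAD_FAST a → push 20. Stack: [20]
LOAD_CONST → push 4. Stack: [20, 4]
BINARY_OP - → 20 - 4 = 16. Stack: [16]
LOAD_FAST_LOAD_FAST a,a → push 20,20. Stack: [16, 20, 20]
BINARY_OP // → 20 // 20 = 1. Stack: [16, 1]
BINARY_OP & → 16 & 1 = 0. Stack: [0]
STORE_FAST k → k=0. Stack: []
LOAD_CONST → push 1. Stack: [1]
LOAD_FAST a → push 20. Stack: [1, 20]
BINARY_OP - → 1 - 20 = -19. Stack: [-19]
STORE_FAST v → v=-19. Stack: []
LOAD_CONST → push 10. Stack: [10]
LOAD_FAST a → push 20. Stack: [10, 20]
BINARY_OP + → 10 + 20 = 30. Stack: [30]
STORE_FAST k → k=30. Stack: []
LOAD_FAST v → push -19. Stack: [-19]
RETURN_VALUE → return -19.

30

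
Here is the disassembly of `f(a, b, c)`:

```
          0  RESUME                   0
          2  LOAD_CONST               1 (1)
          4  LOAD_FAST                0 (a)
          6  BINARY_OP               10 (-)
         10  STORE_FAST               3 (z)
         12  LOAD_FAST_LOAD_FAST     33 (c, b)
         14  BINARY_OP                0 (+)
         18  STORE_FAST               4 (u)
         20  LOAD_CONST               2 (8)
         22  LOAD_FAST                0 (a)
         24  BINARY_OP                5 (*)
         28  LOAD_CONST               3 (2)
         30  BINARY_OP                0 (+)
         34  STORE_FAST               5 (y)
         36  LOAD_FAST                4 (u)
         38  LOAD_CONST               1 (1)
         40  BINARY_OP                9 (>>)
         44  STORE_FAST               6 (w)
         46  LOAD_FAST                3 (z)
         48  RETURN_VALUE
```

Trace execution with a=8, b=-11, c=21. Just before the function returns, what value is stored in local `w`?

LOAD_CONST → push 1. Stack: [1]
LOAD_FAST a → push 8. Stack: [1, 8]
BINARY_OP - → 1 - 8 = -7. Stack: [-7]
STORE_FAST z → z=-7. Stack: []
LOAD_FAST_LOAD_FAST c,b → push 21,-11. Stack: [21, -11]
BINARY_OP + → 21 + -11 = 10. Stack: [10]
STORE_FAST u → u=10. Stack: []
LOAD_CONST → push 8. Stack: [8]
LOAD_FAST a → push 8. Stack: [8, 8]
BINARY_OP * → 8 * 8 = 64. Stack: [64]
LOAD_CONST → push 2. Stack: [64, 2]
BINARY_OP + → 64 + 2 = 66. Stack: [66]
STORE_FAST y → y=66. Stack: []
LOAD_FAST u → push 10. Stack: [10]
LOAD_CONST → push 1. Stack: [10, 1]
BINARY_OP >> → 10 >> 1 = 5. Stack: [5]
STORE_FAST w → w=5. Stack: []
LOAD_FAST z → push -7. Stack: [-7]
RETURN_VALUE → return -7.

5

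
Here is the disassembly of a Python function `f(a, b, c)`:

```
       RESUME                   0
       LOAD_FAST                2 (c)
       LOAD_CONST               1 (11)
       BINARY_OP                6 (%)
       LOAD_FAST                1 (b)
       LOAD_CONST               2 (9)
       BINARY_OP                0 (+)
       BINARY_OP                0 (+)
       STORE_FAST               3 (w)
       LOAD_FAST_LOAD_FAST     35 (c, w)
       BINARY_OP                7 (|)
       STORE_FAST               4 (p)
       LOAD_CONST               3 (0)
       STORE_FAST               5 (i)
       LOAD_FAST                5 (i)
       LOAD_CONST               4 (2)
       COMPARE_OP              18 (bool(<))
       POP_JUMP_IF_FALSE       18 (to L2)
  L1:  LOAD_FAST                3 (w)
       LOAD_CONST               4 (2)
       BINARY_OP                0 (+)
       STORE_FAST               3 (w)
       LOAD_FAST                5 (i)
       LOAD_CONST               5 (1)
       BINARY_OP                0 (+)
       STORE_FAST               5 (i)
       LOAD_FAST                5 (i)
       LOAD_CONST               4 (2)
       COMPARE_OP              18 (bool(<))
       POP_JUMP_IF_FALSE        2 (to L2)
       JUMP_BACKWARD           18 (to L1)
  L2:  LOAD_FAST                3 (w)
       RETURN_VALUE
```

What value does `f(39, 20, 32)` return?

LOAD_FAST c → push 32. Stack: [32]
LOAD_CONST → push 11. Stack: [32, 11]
BINARY_OP % → 32 % 11 = 10. Stack: [10]
LOAD_FAST b → push 20. Stack: [10, 20]
LOAD_CONST → push 9. Stack: [10, 20, 9]
BINARY_OP + → 20 + 9 = 29. Stack: [10, 29]
BINARY_OP + → 10 + 29 = 39. Stack: [39]
STORE_FAST w → w=39. Stack: []
LOAD_FAST_LOAD_FAST c,w → push 32,39. Stack: [32, 39]
BINARY_OP | → 32 | 39 = 39. Stack: [39]
STORE_FAST p → p=39. Stack: []
LOAD_CONST → push 0. Stack: [0]
STORE_FAST i → i=0. Stack: []
LOAD_FAST i → push 0. Stack: [0]
LOAD_CONST → push 2. Stack: [0, 2]
COMPARE_OP bool(<) → 0 vs 2 = True. Stack: [True]
POP_JUMP_IF_FALSE → pop True; no jump. Stack: []
LOAD_FAST w → push 39. Stack: [39]
LOAD_CONST → push 2. Stack: [39, 2]
BINARY_OP + → 39 + 2 = 41. Stack: [41]
STORE_FAST w → w=41. Stack: []
LOAD_FAST i → push 0. Stack: [0]
LOAD_CONST → push 1. Stack: [0, 1]
BINARY_OP + → 0 + 1 = 1. Stack: [1]
STORE_FAST i → i=1. Stack: []
LOAD_FAST i → push 1. Stack: [1]
LOAD_CONST → push 2. Stack: [1, 2]
COMPARE_OP bool(<) → 1 vs 2 = True. Stack: [True]
POP_JUMP_IF_FALSE → pop True; no jump. Stack: []
LOAD_FAST w → push 41. Stack: [41]
LOAD_CONST → push 2. Stack: [41, 2]
BINARY_OP + → 41 + 2 = 43. Stack: [43]
STORE_FAST w → w=43. Stack: []
LOAD_FAST i → push 1. Stack: [1]
LOAD_CONST → push 1. Stack: [1, 1]
BINARY_OP + → 1 + 1 = 2. Stack: [2]
STORE_FAST i → i=2. Stack: []
LOAD_FAST i → push 2. Stack: [2]
LOAD_CONST → push 2. Stack: [2, 2]
COMPARE_OP bool(<) → 2 vs 2 = False. Stack: [False]
POP_JUMP_IF_FALSE → pop False; jump. Stack: []
LOAD_FAST w → push 43. Stack: [43]
RETURN_VALUE → return 43.

43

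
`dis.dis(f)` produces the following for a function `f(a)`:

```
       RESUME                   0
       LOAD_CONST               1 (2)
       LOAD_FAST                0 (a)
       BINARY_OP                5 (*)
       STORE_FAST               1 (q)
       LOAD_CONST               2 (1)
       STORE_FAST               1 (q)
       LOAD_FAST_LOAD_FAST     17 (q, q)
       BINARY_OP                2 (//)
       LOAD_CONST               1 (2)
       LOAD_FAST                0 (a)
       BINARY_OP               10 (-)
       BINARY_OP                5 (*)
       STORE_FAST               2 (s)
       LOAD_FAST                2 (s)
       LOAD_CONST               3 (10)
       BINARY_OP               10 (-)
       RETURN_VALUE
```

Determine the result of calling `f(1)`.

-9

LOAD_CONST → push 2. Stack: [2]
LOAD_FAST a → push 1. Stack: [2, 1]
BINARY_OP * → 2 * 1 = 2. Stack: [2]
STORE_FAST q → q=2. Stack: []
LOAD_CONST → push 1. Stack: [1]
STORE_FAST q → q=1. Stack: []
LOAD_FAST_LOAD_FAST q,q → push 1,1. Stack: [1, 1]
BINARY_OP // → 1 // 1 = 1. Stack: [1]
LOAD_CONST → push 2. Stack: [1, 2]
LOAD_FAST a → push 1. Stack: [1, 2, 1]
BINARY_OP - → 2 - 1 = 1. Stack: [1, 1]
BINARY_OP * → 1 * 1 = 1. Stack: [1]
STORE_FAST s → s=1. Stack: []
LOAD_FAST s → push 1. Stack: [1]
LOAD_CONST → push 10. Stack: [1, 10]
BINARY_OP - → 1 - 10 = -9. Stack: [-9]
RETURN_VALUE → return -9.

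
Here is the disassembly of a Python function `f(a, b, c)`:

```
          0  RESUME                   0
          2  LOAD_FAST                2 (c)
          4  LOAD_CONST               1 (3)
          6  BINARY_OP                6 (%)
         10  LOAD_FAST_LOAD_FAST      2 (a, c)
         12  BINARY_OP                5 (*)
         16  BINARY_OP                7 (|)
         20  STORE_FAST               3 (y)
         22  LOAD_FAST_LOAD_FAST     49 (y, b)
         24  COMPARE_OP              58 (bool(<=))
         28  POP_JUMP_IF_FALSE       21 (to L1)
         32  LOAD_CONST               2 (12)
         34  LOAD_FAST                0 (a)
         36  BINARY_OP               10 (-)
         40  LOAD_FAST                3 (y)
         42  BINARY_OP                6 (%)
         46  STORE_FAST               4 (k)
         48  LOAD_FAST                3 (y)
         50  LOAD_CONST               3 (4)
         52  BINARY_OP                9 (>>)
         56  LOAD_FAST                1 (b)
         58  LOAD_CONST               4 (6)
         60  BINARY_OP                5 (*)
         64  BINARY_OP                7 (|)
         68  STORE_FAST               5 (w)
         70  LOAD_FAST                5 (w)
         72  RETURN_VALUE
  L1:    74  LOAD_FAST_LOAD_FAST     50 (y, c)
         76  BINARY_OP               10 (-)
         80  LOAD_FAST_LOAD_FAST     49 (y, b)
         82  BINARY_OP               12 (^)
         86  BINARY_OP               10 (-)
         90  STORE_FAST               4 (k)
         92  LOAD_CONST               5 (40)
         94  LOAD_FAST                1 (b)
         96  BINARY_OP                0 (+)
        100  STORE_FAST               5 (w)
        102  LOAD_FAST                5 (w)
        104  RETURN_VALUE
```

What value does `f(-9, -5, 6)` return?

LOAD_FAST c → push 6. Stack: [6]
LOAD_CONST → push 3. Stack: [6, 3]
BINARY_OP % → 6 % 3 = 0. Stack: [0]
LOAD_FAST_LOAD_FAST a,c → push -9,6. Stack: [0, -9, 6]
BINARY_OP * → -9 * 6 = -54. Stack: [0, -54]
BINARY_OP | → 0 | -54 = -54. Stack: [-54]
STORE_FAST y → y=-54. Stack: []
LOAD_FAST_LOAD_FAST y,b → push -54,-5. Stack: [-54, -5]
COMPARE_OP bool(<=) → -54 vs -5 = True. Stack: [True]
POP_JUMP_IF_FALSE → pop True; no jump. Stack: []
LOAD_CONST → push 12. Stack: [12]
LOAD_FAST a → push -9. Stack: [12, -9]
BINARY_OP - → 12 - -9 = 21. Stack: [21]
LOAD_FAST y → push -54. Stack: [21, -54]
BINARY_OP % → 21 % -54 = -33. Stack: [-33]
STORE_FAST k → k=-33. Stack: []
LOAD_FAST y → push -54. Stack: [-54]
LOAD_CONST → push 4. Stack: [-54, 4]
BINARY_OP >> → -54 >> 4 = -4. Stack: [-4]
LOAD_FAST b → push -5. Stack: [-4, -5]
LOAD_CONST → push 6. Stack: [-4, -5, 6]
BINARY_OP * → -5 * 6 = -30. Stack: [-4, -30]
BINARY_OP | → -4 | -30 = -2. Stack: [-2]
STORE_FAST w → w=-2. Stack: []
LOAD_FAST w → push -2. Stack: [-2]
RETURN_VALUE → return -2.

-2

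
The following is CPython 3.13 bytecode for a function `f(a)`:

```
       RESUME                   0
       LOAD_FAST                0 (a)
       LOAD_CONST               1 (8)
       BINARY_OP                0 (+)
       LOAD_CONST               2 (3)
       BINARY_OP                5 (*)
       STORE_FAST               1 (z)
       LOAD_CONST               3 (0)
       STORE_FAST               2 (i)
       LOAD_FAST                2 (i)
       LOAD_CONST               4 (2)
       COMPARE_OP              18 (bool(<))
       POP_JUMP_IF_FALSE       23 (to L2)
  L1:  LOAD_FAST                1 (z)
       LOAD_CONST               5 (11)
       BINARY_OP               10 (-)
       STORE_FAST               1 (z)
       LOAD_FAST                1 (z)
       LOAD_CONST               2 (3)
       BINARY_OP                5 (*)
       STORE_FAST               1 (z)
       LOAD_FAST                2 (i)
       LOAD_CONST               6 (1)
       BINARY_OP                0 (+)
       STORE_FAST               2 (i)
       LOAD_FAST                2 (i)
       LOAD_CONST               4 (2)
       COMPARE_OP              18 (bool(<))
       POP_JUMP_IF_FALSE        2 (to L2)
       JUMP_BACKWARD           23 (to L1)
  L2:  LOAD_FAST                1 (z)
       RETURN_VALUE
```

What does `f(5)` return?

219

LOAD_FAST a → push 5. Stack: [5]
LOAD_CONST → push 8. Stack: [5, 8]
BINARY_OP + → 5 + 8 = 13. Stack: [13]
LOAD_CONST → push 3. Stack: [13, 3]
BINARY_OP * → 13 * 3 = 39. Stack: [39]
STORE_FAST z → z=39. Stack: []
LOAD_CONST → push 0. Stack: [0]
STORE_FAST i → i=0. Stack: []
LOAD_FAST i → push 0. Stack: [0]
LOAD_CONST → push 2. Stack: [0, 2]
COMPARE_OP bool(<) → 0 vs 2 = True. Stack: [True]
POP_JUMP_IF_FALSE → pop True; no jump. Stack: []
LOAD_FAST z → push 39. Stack: [39]
LOAD_CONST → push 11. Stack: [39, 11]
BINARY_OP - → 39 - 11 = 28. Stack: [28]
STORE_FAST z → z=28. Stack: []
LOAD_FAST z → push 28. Stack: [28]
LOAD_CONST → push 3. Stack: [28, 3]
BINARY_OP * → 28 * 3 = 84. Stack: [84]
STORE_FAST z → z=84. Stack: []
LOAD_FAST i → push 0. Stack: [0]
LOAD_CONST → push 1. Stack: [0, 1]
BINARY_OP + → 0 + 1 = 1. Stack: [1]
STORE_FAST i → i=1. Stack: []
LOAD_FAST i → push 1. Stack: [1]
LOAD_CONST → push 2. Stack: [1, 2]
COMPARE_OP bool(<) → 1 vs 2 = True. Stack: [True]
POP_JUMP_IF_FALSE → pop True; no jump. Stack: []
LOAD_FAST z → push 84. Stack: [84]
LOAD_CONST → push 11. Stack: [84, 11]
BINARY_OP - → 84 - 11 = 73. Stack: [73]
STORE_FAST z → z=73. Stack: []
LOAD_FAST z → push 73. Stack: [73]
LOAD_CONST → push 3. Stack: [73, 3]
BINARY_OP * → 73 * 3 = 219. Stack: [219]
STORE_FAST z → z=219. Stack: []
LOAD_FAST i → push 1. Stack: [1]
LOAD_CONST → push 1. Stack: [1, 1]
BINARY_OP + → 1 + 1 = 2. Stack: [2]
STORE_FAST i → i=2. Stack: []
LOAD_FAST i → push 2. Stack: [2]
LOAD_CONST → push 2. Stack: [2, 2]
COMPARE_OP bool(<) → 2 vs 2 = False. Stack: [False]
POP_JUMP_IF_FALSE → pop False; jump. Stack: []
LOAD_FAST z → push 219. Stack: [219]
RETURN_VALUE → return 219.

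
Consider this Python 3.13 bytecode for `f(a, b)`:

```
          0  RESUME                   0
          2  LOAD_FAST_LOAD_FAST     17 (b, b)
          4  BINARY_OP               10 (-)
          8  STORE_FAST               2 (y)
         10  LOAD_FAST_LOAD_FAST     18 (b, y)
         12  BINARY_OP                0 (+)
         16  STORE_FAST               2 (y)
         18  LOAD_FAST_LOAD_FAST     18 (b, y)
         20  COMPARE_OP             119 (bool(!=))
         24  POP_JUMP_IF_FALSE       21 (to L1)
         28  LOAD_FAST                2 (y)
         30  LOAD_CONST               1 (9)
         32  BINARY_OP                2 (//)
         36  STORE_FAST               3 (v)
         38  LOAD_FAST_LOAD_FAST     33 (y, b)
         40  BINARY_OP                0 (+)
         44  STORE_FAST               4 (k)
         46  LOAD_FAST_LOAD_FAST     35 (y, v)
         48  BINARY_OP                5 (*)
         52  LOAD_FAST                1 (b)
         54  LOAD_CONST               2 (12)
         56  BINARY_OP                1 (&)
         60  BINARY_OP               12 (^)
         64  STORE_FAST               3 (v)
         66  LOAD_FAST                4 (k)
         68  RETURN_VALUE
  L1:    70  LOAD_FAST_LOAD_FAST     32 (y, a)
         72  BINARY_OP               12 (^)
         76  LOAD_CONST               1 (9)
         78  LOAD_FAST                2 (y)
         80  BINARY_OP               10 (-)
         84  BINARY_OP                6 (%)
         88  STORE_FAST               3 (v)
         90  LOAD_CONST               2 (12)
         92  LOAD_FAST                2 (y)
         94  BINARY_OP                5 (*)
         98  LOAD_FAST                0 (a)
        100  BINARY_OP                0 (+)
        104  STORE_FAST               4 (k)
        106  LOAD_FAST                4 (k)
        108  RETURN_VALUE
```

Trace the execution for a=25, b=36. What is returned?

LOAD_FAST_LOAD_FAST b,b → push 36,36. Stack: [36, 36]
BINARY_OP - → 36 - 36 = 0. Stack: [0]
STORE_FAST y → y=0. Stack: []
LOAD_FAST_LOAD_FAST b,y → push 36,0. Stack: [36, 0]
BINARY_OP + → 36 + 0 = 36. Stack: [36]
STORE_FAST y → y=36. Stack: []
LOAD_FAST_LOAD_FAST b,y → push 36,36. Stack: [36, 36]
COMPARE_OP bool(!=) → 36 vs 36 = False. Stack: [False]
POP_JUMP_IF_FALSE → pop False; jump. Stack: []
LOAD_FAST_LOAD_FAST y,a → push 36,25. Stack: [36, 25]
BINARY_OP ^ → 36 ^ 25 = 61. Stack: [61]
LOAD_CONST → push 9. Stack: [61, 9]
LOAD_FAST y → push 36. Stack: [61, 9, 36]
BINARY_OP - → 9 - 36 = -27. Stack: [61, -27]
BINARY_OP % → 61 % -27 = -20. Stack: [-20]
STORE_FAST v → v=-20. Stack: []
LOAD_CONST → push 12. Stack: [12]
LOAD_FAST y → push 36. Stack: [12, 36]
BINARY_OP * → 12 * 36 = 432. Stack: [432]
LOAD_FAST a → push 25. Stack: [432, 25]
BINARY_OP + → 432 + 25 = 457. Stack: [457]
STORE_FAST k → k=457. Stack: []
LOAD_FAST k → push 457. Stack: [457]
RETURN_VALUE → return 457.

457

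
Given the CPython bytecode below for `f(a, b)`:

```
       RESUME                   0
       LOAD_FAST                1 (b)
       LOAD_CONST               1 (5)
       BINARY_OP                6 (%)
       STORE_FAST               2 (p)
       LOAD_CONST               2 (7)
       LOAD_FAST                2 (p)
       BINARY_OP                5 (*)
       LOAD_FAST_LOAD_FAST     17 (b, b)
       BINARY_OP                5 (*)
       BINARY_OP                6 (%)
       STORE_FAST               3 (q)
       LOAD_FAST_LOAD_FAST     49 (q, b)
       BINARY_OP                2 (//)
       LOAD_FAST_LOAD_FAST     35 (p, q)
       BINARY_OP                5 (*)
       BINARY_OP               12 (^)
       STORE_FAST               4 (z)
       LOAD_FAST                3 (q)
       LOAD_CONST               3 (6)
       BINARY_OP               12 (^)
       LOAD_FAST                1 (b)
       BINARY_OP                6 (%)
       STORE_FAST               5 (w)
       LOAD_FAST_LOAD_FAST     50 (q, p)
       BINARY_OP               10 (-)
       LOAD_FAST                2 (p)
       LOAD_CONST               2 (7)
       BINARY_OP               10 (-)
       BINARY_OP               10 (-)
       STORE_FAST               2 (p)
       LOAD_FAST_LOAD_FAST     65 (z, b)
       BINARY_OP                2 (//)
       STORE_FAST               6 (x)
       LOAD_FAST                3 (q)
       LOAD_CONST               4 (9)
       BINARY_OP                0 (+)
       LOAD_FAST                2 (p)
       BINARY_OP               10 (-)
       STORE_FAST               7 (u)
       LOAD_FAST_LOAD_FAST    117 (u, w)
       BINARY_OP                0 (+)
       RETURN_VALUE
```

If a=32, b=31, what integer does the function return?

5

LOAD_FAST b → push 31. Stack: [31]
LOAD_CONST → push 5. Stack: [31, 5]
BINARY_OP % → 31 % 5 = 1. Stack: [1]
STORE_FAST p → p=1. Stack: []
LOAD_CONST → push 7. Stack: [7]
LOAD_FAST p → push 1. Stack: [7, 1]
BINARY_OP * → 7 * 1 = 7. Stack: [7]
LOAD_FAST_LOAD_FAST b,b → push 31,31. Stack: [7, 31, 31]
BINARY_OP * → 31 * 31 = 961. Stack: [7, 961]
BINARY_OP % → 7 % 961 = 7. Stack: [7]
STORE_FAST q → q=7. Stack: []
LOAD_FAST_LOAD_FAST q,b → push 7,31. Stack: [7, 31]
BINARY_OP // → 7 // 31 = 0. Stack: [0]
LOAD_FAST_LOAD_FAST p,q → push 1,7. Stack: [0, 1, 7]
BINARY_OP * → 1 * 7 = 7. Stack: [0, 7]
BINARY_OP ^ → 0 ^ 7 = 7. Stack: [7]
STORE_FAST z → z=7. Stack: []
LOAD_FAST q → push 7. Stack: [7]
LOAD_CONST → push 6. Stack: [7, 6]
BINARY_OP ^ → 7 ^ 6 = 1. Stack: [1]
LOAD_FAST b → push 31. Stack: [1, 31]
BINARY_OP % → 1 % 31 = 1. Stack: [1]
STORE_FAST w → w=1. Stack: []
LOAD_FAST_LOAD_FAST q,p → push 7,1. Stack: [7, 1]
BINARY_OP - → 7 - 1 = 6. Stack: [6]
LOAD_FAST p → push 1. Stack: [6, 1]
LOAD_CONST → push 7. Stack: [6, 1, 7]
BINARY_OP - → 1 - 7 = -6. Stack: [6, -6]
BINARY_OP - → 6 - -6 = 12. Stack: [12]
STORE_FAST p → p=12. Stack: []
LOAD_FAST_LOAD_FAST z,b → push 7,31. Stack: [7, 31]
BINARY_OP // → 7 // 31 = 0. Stack: [0]
STORE_FAST x → x=0. Stack: []
LOAD_FAST q → push 7. Stack: [7]
LOAD_CONST → push 9. Stack: [7, 9]
BINARY_OP + → 7 + 9 = 16. Stack: [16]
LOAD_FAST p → push 12. Stack: [16, 12]
BINARY_OP - → 16 - 12 = 4. Stack: [4]
STORE_FAST u → u=4. Stack: []
LOAD_FAST_LOAD_FAST u,w → push 4,1. Stack: [4, 1]
BINARY_OP + → 4 + 1 = 5. Stack: [5]
RETURN_VALUE → return 5.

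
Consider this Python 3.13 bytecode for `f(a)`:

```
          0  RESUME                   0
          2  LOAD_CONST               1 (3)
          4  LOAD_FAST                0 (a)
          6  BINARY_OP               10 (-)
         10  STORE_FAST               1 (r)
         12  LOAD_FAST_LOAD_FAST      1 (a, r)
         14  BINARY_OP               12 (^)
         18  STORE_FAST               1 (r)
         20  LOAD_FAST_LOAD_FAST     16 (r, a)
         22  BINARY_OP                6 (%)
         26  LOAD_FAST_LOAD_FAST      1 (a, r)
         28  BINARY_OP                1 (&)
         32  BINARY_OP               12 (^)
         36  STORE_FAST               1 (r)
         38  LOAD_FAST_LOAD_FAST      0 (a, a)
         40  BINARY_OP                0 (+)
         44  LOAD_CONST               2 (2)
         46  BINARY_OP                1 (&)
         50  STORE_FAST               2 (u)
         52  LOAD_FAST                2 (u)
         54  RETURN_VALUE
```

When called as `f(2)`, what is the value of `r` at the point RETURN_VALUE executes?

LOAD_CONST → push 3. Stack: [3]
LOAD_FAST a → push 2. Stack: [3, 2]
BINARY_OP - → 3 - 2 = 1. Stack: [1]
STORE_FAST r → r=1. Stack: []
LOAD_FAST_LOAD_FAST a,r → push 2,1. Stack: [2, 1]
BINARY_OP ^ → 2 ^ 1 = 3. Stack: [3]
STORE_FAST r → r=3. Stack: []
LOAD_FAST_LOAD_FAST r,a → push 3,2. Stack: [3, 2]
BINARY_OP % → 3 % 2 = 1. Stack: [1]
LOAD_FAST_LOAD_FAST a,r → push 2,3. Stack: [1, 2, 3]
BINARY_OP & → 2 & 3 = 2. Stack: [1, 2]
BINARY_OP ^ → 1 ^ 2 = 3. Stack: [3]
STORE_FAST r → r=3. Stack: []
LOAD_FAST_LOAD_FAST a,a → push 2,2. Stack: [2, 2]
BINARY_OP + → 2 + 2 = 4. Stack: [4]
LOAD_CONST → push 2. Stack: [4, 2]
BINARY_OP & → 4 & 2 = 0. Stack: [0]
STORE_FAST u → u=0. Stack: []
LOAD_FAST u → push 0. Stack: [0]
RETURN_VALUE → return 0.

3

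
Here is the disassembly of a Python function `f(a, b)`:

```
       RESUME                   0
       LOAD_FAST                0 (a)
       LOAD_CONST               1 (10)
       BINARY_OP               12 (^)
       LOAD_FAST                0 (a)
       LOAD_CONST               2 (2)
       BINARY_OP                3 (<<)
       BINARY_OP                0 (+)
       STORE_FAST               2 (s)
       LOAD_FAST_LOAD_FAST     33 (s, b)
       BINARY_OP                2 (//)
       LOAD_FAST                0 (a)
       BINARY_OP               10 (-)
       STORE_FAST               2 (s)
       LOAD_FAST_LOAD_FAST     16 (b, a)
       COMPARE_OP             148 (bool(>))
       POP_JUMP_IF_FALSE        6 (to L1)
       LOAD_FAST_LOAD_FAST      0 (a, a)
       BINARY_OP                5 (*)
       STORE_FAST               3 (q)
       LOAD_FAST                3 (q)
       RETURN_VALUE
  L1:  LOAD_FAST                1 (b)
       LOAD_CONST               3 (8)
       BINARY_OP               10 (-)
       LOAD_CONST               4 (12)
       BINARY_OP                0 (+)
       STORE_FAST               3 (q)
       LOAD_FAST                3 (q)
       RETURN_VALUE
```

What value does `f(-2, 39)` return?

LOAD_FAST a → push -2. Stack: [-2]
LOAD_CONST → push 10. Stack: [-2, 10]
BINARY_OP ^ → -2 ^ 10 = -12. Stack: [-12]
LOAD_FAST a → push -2. Stack: [-12, -2]
LOAD_CONST → push 2. Stack: [-12, -2, 2]
BINARY_OP << → -2 << 2 = -8. Stack: [-12, -8]
BINARY_OP + → -12 + -8 = -20. Stack: [-20]
STORE_FAST s → s=-20. Stack: []
LOAD_FAST_LOAD_FAST s,b → push -20,39. Stack: [-20, 39]
BINARY_OP // → -20 // 39 = -1. Stack: [-1]
LOAD_FAST a → push -2. Stack: [-1, -2]
BINARY_OP - → -1 - -2 = 1. Stack: [1]
STORE_FAST s → s=1. Stack: []
LOAD_FAST_LOAD_FAST b,a → push 39,-2. Stack: [39, -2]
COMPARE_OP bool(>) → 39 vs -2 = True. Stack: [True]
POP_JUMP_IF_FALSE → pop True; no jump. Stack: []
LOAD_FAST_LOAD_FAST a,a → push -2,-2. Stack: [-2, -2]
BINARY_OP * → -2 * -2 = 4. Stack: [4]
STORE_FAST q → q=4. Stack: []
LOAD_FAST q → push 4. Stack: [4]
RETURN_VALUE → return 4.

4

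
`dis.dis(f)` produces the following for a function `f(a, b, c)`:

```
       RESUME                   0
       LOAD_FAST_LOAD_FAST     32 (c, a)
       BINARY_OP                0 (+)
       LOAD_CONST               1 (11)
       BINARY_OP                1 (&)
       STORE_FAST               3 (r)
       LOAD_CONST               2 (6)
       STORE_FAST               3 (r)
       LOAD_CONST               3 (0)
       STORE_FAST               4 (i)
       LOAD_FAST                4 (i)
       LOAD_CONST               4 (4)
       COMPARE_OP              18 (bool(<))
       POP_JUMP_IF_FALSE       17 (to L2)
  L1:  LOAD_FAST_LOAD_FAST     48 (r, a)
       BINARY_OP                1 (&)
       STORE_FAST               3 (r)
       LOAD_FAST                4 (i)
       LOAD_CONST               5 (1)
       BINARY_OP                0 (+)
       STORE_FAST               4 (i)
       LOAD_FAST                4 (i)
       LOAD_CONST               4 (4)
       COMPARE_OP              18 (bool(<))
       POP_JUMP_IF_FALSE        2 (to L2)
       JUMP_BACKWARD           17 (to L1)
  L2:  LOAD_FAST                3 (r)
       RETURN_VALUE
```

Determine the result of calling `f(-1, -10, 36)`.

LOAD_FAST_LOAD_FAST c,a → push 36,-1. Stack: [36, -1]
BINARY_OP + → 36 + -1 = 35. Stack: [35]
LOAD_CONST → push 11. Stack: [35, 11]
BINARY_OP & → 35 & 11 = 3. Stack: [3]
STORE_FAST r → r=3. Stack: []
LOAD_CONST → push 6. Stack: [6]
STORE_FAST r → r=6. Stack: []
LOAD_CONST → push 0. Stack: [0]
STORE_FAST i → i=0. Stack: []
LOAD_FAST i → push 0. Stack: [0]
LOAD_CONST → push 4. Stack: [0, 4]
COMPARE_OP bool(<) → 0 vs 4 = True. Stack: [True]
POP_JUMP_IF_FALSE → pop True; no jump. Stack: []
LOAD_FAST_LOAD_FAST r,a → push 6,-1. Stack: [6, -1]
BINARY_OP & → 6 & -1 = 6. Stack: [6]
STORE_FAST r → r=6. Stack: []
LOAD_FAST i → push 0. Stack: [0]
LOAD_CONST → push 1. Stack: [0, 1]
BINARY_OP + → 0 + 1 = 1. Stack: [1]
STORE_FAST i → i=1. Stack: []
LOAD_FAST i → push 1. Stack: [1]
LOAD_CONST → push 4. Stack: [1, 4]
COMPARE_OP bool(<) → 1 vs 4 = True. Stack: [True]
POP_JUMP_IF_FALSE → pop True; no jump. Stack: []
LOAD_FAST_LOAD_FAST r,a → push 6,-1. Stack: [6, -1]
BINARY_OP & → 6 & -1 = 6. Stack: [6]
STORE_FAST r → r=6. Stack: []
LOAD_FAST i → push 1. Stack: [1]
LOAD_CONST → push 1. Stack: [1, 1]
BINARY_OP + → 1 + 1 = 2. Stack: [2]
STORE_FAST i → i=2. Stack: []
LOAD_FAST i → push 2. Stack: [2]
LOAD_CONST → push 4. Stack: [2, 4]
COMPARE_OP bool(<) → 2 vs 4 = True. Stack: [True]
POP_JUMP_IF_FALSE → pop True; no jump. Stack: []
LOAD_FAST_LOAD_FAST r,a → push 6,-1. Stack: [6, -1]
BINARY_OP & → 6 & -1 = 6. Stack: [6]
STORE_FAST r → r=6. Stack: []
LOAD_FAST i → push 2. Stack: [2]
LOAD_CONST → push 1. Stack: [2, 1]
BINARY_OP + → 2 + 1 = 3. Stack: [3]
STORE_FAST i → i=3. Stack: []
LOAD_FAST i → push 3. Stack: [3]
LOAD_CONST → push 4. Stack: [3, 4]
COMPARE_OP bool(<) → 3 vs 4 = True. Stack: [True]
POP_JUMP_IF_FALSE → pop True; no jump. Stack: []
LOAD_FAST_LOAD_FAST r,a → push 6,-1. Stack: [6, -1]
BINARY_OP & → 6 & -1 = 6. Stack: [6]
STORE_FAST r → r=6. Stack: []
LOAD_FAST i → push 3. Stack: [3]
LOAD_CONST → push 1. Stack: [3, 1]
BINARY_OP + → 3 + 1 = 4. Stack: [4]
STORE_FAST i → i=4. Stack: []
LOAD_FAST i → push 4. Stack: [4]
LOAD_CONST → push 4. Stack: [4, 4]
COMPARE_OP bool(<) → 4 vs 4 = False. Stack: [False]
POP_JUMP_IF_FALSE → pop False; jump. Stack: []
LOAD_FAST r → push 6. Stack: [6]
RETURN_VALUE → return 6.

6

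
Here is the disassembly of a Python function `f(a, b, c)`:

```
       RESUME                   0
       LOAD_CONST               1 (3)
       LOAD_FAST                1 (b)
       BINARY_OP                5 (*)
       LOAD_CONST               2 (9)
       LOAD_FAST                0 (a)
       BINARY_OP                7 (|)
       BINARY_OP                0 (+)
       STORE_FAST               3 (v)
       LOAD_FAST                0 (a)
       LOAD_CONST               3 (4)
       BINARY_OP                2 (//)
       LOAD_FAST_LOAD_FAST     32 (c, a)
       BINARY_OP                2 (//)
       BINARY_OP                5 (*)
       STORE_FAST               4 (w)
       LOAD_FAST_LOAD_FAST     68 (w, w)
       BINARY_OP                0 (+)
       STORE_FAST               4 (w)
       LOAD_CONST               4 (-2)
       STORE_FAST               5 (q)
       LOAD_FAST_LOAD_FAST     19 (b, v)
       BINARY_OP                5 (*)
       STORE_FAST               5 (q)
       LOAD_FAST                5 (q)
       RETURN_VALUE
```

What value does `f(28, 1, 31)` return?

LOAD_CONST → push 3. Stack: [3]
LOAD_FAST b → push 1. Stack: [3, 1]
BINARY_OP * → 3 * 1 = 3. Stack: [3]
LOAD_CONST → push 9. Stack: [3, 9]
LOAD_FAST a → push 28. Stack: [3, 9, 28]
BINARY_OP | → 9 | 28 = 29. Stack: [3, 29]
BINARY_OP + → 3 + 29 = 32. Stack: [32]
STORE_FAST v → v=32. Stack: []
LOAD_FAST a → push 28. Stack: [28]
LOAD_CONST → push 4. Stack: [28, 4]
BINARY_OP // → 28 // 4 = 7. Stack: [7]
LOAD_FAST_LOAD_FAST c,a → push 31,28. Stack: [7, 31, 28]
BINARY_OP // → 31 // 28 = 1. Stack: [7, 1]
BINARY_OP * → 7 * 1 = 7. Stack: [7]
STORE_FAST w → w=7. Stack: []
LOAD_FAST_LOAD_FAST w,w → push 7,7. Stack: [7, 7]
BINARY_OP + → 7 + 7 = 14. Stack: [14]
STORE_FAST w → w=14. Stack: []
LOAD_CONST → push -2. Stack: [-2]
STORE_FAST q → q=-2. Stack: []
LOAD_FAST_LOAD_FAST b,v → push 1,32. Stack: [1, 32]
BINARY_OP * → 1 * 32 = 32. Stack: [32]
STORE_FAST q → q=32. Stack: []
LOAD_FAST q → push 32. Stack: [32]
RETURN_VALUE → return 32.

32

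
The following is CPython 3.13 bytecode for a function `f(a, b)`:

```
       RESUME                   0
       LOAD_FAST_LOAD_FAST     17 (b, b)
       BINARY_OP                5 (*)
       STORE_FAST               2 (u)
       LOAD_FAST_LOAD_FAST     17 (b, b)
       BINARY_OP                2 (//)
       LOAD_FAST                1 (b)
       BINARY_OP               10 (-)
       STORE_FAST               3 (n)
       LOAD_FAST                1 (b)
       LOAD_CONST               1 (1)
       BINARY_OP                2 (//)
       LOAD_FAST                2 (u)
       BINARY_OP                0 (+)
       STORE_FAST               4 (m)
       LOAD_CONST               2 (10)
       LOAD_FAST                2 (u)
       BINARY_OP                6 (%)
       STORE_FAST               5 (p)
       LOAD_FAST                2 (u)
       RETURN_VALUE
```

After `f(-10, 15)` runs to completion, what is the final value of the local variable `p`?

LOAD_FAST_LOAD_FAST b,b → push 15,15. Stack: [15, 15]
BINARY_OP * → 15 * 15 = 225. Stack: [225]
STORE_FAST u → u=225. Stack: []
LOAD_FAST_LOAD_FAST b,b → push 15,15. Stack: [15, 15]
BINARY_OP // → 15 // 15 = 1. Stack: [1]
LOAD_FAST b → push 15. Stack: [1, 15]
BINARY_OP - → 1 - 15 = -14. Stack: [-14]
STORE_FAST n → n=-14. Stack: []
LOAD_FAST b → push 15. Stack: [15]
LOAD_CONST → push 1. Stack: [15, 1]
BINARY_OP // → 15 // 1 = 15. Stack: [15]
LOAD_FAST u → push 225. Stack: [15, 225]
BINARY_OP + → 15 + 225 = 240. Stack: [240]
STORE_FAST m → m=240. Stack: []
LOAD_CONST → push 10. Stack: [10]
LOAD_FAST u → push 225. Stack: [10, 225]
BINARY_OP % → 10 % 225 = 10. Stack: [10]
STORE_FAST p → p=10. Stack: []
LOAD_FAST u → push 225. Stack: [225]
RETURN_VALUE → return 225.

10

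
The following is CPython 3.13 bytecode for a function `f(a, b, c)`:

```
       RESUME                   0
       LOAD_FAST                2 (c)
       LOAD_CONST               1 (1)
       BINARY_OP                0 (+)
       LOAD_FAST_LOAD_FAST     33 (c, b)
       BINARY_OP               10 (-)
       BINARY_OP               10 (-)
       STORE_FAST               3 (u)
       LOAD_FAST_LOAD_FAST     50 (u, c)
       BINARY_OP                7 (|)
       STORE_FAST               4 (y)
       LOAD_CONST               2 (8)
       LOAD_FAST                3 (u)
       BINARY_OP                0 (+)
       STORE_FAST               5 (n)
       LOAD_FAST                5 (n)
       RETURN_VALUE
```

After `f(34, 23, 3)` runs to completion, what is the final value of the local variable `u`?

24

LOAD_FAST c → push 3. Stack: [3]
LOAD_CONST → push 1. Stack: [3, 1]
BINARY_OP + → 3 + 1 = 4. Stack: [4]
LOAD_FAST_LOAD_FAST c,b → push 3,23. Stack: [4, 3, 23]
BINARY_OP - → 3 - 23 = -20. Stack: [4, -20]
BINARY_OP - → 4 - -20 = 24. Stack: [24]
STORE_FAST u → u=24. Stack: []
LOAD_FAST_LOAD_FAST u,c → push 24,3. Stack: [24, 3]
BINARY_OP | → 24 | 3 = 27. Stack: [27]
STORE_FAST y → y=27. Stack: []
LOAD_CONST → push 8. Stack: [8]
LOAD_FAST u → push 24. Stack: [8, 24]
BINARY_OP + → 8 + 24 = 32. Stack: [32]
STORE_FAST n → n=32. Stack: []
LOAD_FAST n → push 32. Stack: [32]
RETURN_VALUE → return 32.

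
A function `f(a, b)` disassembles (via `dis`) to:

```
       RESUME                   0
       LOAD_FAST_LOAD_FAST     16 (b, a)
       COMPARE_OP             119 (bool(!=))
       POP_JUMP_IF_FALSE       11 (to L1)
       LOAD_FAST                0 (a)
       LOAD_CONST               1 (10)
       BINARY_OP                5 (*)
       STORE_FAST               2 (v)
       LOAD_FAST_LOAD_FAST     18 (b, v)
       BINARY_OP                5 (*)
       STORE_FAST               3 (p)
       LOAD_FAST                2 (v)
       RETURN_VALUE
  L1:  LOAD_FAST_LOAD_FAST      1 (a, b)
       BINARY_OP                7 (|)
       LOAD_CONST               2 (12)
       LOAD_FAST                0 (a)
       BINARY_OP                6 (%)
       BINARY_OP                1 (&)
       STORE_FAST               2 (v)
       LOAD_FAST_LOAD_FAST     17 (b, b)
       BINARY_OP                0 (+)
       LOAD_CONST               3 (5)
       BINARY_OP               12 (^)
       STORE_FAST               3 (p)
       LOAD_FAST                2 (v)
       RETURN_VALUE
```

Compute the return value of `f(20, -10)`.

200

LOAD_FAST_LOAD_FAST b,a → push -10,20. Stack: [-10, 20]
COMPARE_OP bool(!=) → -10 vs 20 = True. Stack: [True]
POP_JUMP_IF_FALSE → pop True; no jump. Stack: []
LOAD_FAST a → push 20. Stack: [20]
LOAD_CONST → push 10. Stack: [20, 10]
BINARY_OP * → 20 * 10 = 200. Stack: [200]
STORE_FAST v → v=200. Stack: []
LOAD_FAST_LOAD_FAST b,v → push -10,200. Stack: [-10, 200]
BINARY_OP * → -10 * 200 = -2000. Stack: [-2000]
STORE_FAST p → p=-2000. Stack: []
LOAD_FAST v → push 200. Stack: [200]
RETURN_VALUE → return 200.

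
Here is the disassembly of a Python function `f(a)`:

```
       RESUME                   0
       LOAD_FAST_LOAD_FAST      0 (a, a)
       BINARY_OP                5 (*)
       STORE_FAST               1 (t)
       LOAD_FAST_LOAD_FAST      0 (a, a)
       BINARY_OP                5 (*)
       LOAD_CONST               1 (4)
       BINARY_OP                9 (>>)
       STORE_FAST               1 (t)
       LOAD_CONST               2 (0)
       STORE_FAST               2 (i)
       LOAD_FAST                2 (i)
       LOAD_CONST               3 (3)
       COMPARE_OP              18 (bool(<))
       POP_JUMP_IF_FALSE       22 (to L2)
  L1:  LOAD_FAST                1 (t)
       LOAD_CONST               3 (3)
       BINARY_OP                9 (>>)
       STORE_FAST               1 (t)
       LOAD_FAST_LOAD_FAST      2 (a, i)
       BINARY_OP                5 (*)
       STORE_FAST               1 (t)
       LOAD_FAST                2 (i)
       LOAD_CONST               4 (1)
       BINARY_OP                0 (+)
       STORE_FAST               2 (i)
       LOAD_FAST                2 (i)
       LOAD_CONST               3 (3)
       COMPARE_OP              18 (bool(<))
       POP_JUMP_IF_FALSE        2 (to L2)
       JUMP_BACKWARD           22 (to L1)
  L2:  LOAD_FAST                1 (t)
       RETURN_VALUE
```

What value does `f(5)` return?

LOAD_FAST_LOAD_FAST a,a → push 5,5. Stack: [5, 5]
BINARY_OP * → 5 * 5 = 25. Stack: [25]
STORE_FAST t → t=25. Stack: []
LOAD_FAST_LOAD_FAST a,a → push 5,5. Stack: [5, 5]
BINARY_OP * → 5 * 5 = 25. Stack: [25]
LOAD_CONST → push 4. Stack: [25, 4]
BINARY_OP >> → 25 >> 4 = 1. Stack: [1]
STORE_FAST t → t=1. Stack: []
LOAD_CONST → push 0. Stack: [0]
STORE_FAST i → i=0. Stack: []
LOAD_FAST i → push 0. Stack: [0]
LOAD_CONST → push 3. Stack: [0, 3]
COMPARE_OP bool(<) → 0 vs 3 = True. Stack: [True]
POP_JUMP_IF_FALSE → pop True; no jump. Stack: []
LOAD_FAST t → push 1. Stack: [1]
LOAD_CONST → push 3. Stack: [1, 3]
BINARY_OP >> → 1 >> 3 = 0. Stack: [0]
STORE_FAST t → t=0. Stack: []
LOAD_FAST_LOAD_FAST a,i → push 5,0. Stack: [5, 0]
BINARY_OP * → 5 * 0 = 0. Stack: [0]
STORE_FAST t → t=0. Stack: []
LOAD_FAST i → push 0. Stack: [0]
LOAD_CONST → push 1. Stack: [0, 1]
BINARY_OP + → 0 + 1 = 1. Stack: [1]
STORE_FAST i → i=1. Stack: []
LOAD_FAST i → push 1. Stack: [1]
LOAD_CONST → push 3. Stack: [1, 3]
COMPARE_OP bool(<) → 1 vs 3 = True. Stack: [True]
POP_JUMP_IF_FALSE → pop True; no jump. Stack: []
LOAD_FAST t → push 0. Stack: [0]
LOAD_CONST → push 3. Stack: [0, 3]
BINARY_OP >> → 0 >> 3 = 0. Stack: [0]
STORE_FAST t → t=0. Stack: []
LOAD_FAST_LOAD_FAST a,i → push 5,1. Stack: [5, 1]
BINARY_OP * → 5 * 1 = 5. Stack: [5]
STORE_FAST t → t=5. Stack: []
LOAD_FAST i → push 1. Stack: [1]
LOAD_CONST → push 1. Stack: [1, 1]
BINARY_OP + → 1 + 1 = 2. Stack: [2]
STORE_FAST i → i=2. Stack: []
LOAD_FAST i → push 2. Stack: [2]
LOAD_CONST → push 3. Stack: [2, 3]
COMPARE_OP bool(<) → 2 vs 3 = True. Stack: [True]
POP_JUMP_IF_FALSE → pop True; no jump. Stack: []
LOAD_FAST t → push 5. Stack: [5]
LOAD_CONST → push 3. Stack: [5, 3]
BINARY_OP >> → 5 >> 3 = 0. Stack: [0]
STORE_FAST t → t=0. Stack: []
LOAD_FAST_LOAD_FAST a,i → push 5,2. Stack: [5, 2]
BINARY_OP * → 5 * 2 = 10. Stack: [10]
STORE_FAST t → t=10. Stack: []
LOAD_FAST i → push 2. Stack: [2]
LOAD_CONST → push 1. Stack: [2, 1]
BINARY_OP + → 2 + 1 = 3. Stack: [3]
STORE_FAST i → i=3. Stack: []
LOAD_FAST i → push 3. Stack: [3]
LOAD_CONST → push 3. Stack: [3, 3]
COMPARE_OP bool(<) → 3 vs 3 = False. Stack: [False]
POP_JUMP_IF_FALSE → pop False; jump. Stack: []
LOAD_FAST t → push 10. Stack: [10]
RETURN_VALUE → return 10.

10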